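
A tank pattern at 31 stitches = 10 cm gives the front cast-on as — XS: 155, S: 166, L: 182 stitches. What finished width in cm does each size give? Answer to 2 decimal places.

XS 50.00 cm; S 53.55 cm; L 58.71 cm.

31/10 = 3.1 sts per cm.
XS: 155 / 3.1 = 50.000 → 50.00 cm.
S: 166 / 3.1 = 53.548 → 53.55 cm.
L: 182 / 3.1 = 58.710 → 58.71 cm.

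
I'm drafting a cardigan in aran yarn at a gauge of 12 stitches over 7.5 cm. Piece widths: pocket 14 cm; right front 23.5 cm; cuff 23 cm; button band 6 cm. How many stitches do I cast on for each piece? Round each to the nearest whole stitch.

pocket 22; right front 38; cuff 37; button band 10.

Rate = 12/7.5 = 1.6 sts per cm.
pocket: 14 × 1.6 = 22.40 → 22.
right front: 23.5 × 1.6 = 37.60 → 38.
cuff: 23 × 1.6 = 36.80 → 37.
button band: 6 × 1.6 = 9.60 → 10.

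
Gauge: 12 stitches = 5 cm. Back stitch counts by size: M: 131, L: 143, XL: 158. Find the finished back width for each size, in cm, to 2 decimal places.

M 54.58 cm; L 59.58 cm; XL 65.83 cm.

12/5 = 2.4 sts per cm.
M: 131 / 2.4 = 54.583 → 54.58 cm.
L: 143 / 2.4 = 59.583 → 59.58 cm.
XL: 158 / 2.4 = 65.833 → 65.83 cm.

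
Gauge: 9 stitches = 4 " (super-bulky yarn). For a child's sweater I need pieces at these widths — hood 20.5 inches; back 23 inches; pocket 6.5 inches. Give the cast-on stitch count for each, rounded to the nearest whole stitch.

Rate = 9/4 = 2.25 sts per in.
hood: 20.5 × 2.25 = 46.12 → 46.
back: 23 × 2.25 = 51.75 → 52.
pocket: 6.5 × 2.25 = 14.62 → 15.

hood 46; back 52; pocket 15.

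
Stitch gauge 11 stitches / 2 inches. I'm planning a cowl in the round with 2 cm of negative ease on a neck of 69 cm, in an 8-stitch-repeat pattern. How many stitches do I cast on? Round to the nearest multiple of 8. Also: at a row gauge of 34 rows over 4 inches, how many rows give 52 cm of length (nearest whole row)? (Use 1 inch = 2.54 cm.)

Cast on 144 stitches; work 174 rows.

Finished = 69 − 2 = 67 cm.
67 cm × 1/2.54 = 26.38 inches.
11/2 = 5.5 sts per in; 26.38 × 5.5 = 145.08 sts.
Nearest multiple of 8 → 144.
52 cm = 20.47 inches; × 8.5 = 174.02 → 174 rows.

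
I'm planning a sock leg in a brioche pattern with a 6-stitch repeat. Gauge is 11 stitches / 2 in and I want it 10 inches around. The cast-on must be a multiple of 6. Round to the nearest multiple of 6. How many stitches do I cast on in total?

54 stitches.

11 / 2 = 5.5 sts per inch.
10 × 5.5 = 55.00 sts.
Nearest multiple of 6: 54.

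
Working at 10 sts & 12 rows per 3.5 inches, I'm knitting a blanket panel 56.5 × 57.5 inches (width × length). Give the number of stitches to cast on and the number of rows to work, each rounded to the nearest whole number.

Stitch gauge = 10/3.5 = 2.857 sts/in; 56.5 × 2.857 = 161.43 → 161 sts.
Row gauge = 12/3.5 = 3.429 rows/in; 57.5 × 3.429 = 197.14 → 197 rows.

Cast on 161 stitches and work 197 rows.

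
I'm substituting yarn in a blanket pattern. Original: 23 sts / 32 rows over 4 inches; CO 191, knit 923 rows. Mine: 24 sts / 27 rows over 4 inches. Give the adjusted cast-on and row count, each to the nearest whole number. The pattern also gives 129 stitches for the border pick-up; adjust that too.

Stitches: 191 × 24/23 = 199.30 → 199.
Rows: 923 × 27/32 = 778.78 → 779.
border pick-up: 129 × 24/23 = 134.61 → 135.

Cast on 199 stitches; work 779 rows; border pick-up 135 stitches.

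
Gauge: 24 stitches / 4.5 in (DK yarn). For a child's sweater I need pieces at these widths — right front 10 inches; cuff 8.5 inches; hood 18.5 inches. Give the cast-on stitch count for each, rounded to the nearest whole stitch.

right front 53; cuff 45; hood 99.

Rate = 24/4.5 = 5.333 sts per in.
right front: 10 × 5.333 = 53.33 → 53.
cuff: 8.5 × 5.333 = 45.33 → 45.
hood: 18.5 × 5.333 = 98.67 → 99.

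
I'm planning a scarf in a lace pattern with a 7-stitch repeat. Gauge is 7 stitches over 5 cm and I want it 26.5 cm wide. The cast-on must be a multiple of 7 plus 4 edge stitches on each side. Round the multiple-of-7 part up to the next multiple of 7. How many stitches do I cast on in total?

43 stitches.

7 / 5 = 1.4 sts per cm.
26.5 × 1.4 = 37.10 sts.
Less 8 edge sts → 29.10 for the repeat.
Next multiple of 7: 35.
Add back 8 edge sts → 43.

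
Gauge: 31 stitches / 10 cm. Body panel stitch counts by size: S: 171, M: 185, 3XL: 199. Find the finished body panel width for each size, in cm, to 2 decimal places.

S 55.16 cm; M 59.68 cm; 3XL 64.19 cm.

31/10 = 3.1 sts per cm.
S: 171 / 3.1 = 55.161 → 55.16 cm.
M: 185 / 3.1 = 59.677 → 59.68 cm.
3XL: 199 / 3.1 = 64.194 → 64.19 cm.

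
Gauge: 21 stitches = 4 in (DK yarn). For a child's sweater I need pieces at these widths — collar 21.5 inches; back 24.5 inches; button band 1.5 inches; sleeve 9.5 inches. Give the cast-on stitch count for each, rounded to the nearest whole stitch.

Rate = 21/4 = 5.25 sts per in.
collar: 21.5 × 5.25 = 112.88 → 113.
back: 24.5 × 5.25 = 128.62 → 129.
button band: 1.5 × 5.25 = 7.88 → 8.
sleeve: 9.5 × 5.25 = 49.88 → 50.

collar 113; back 129; button band 8; sleeve 50.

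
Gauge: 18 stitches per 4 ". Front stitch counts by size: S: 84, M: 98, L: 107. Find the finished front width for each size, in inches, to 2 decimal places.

18/4 = 4.5 sts per in.
S: 84 / 4.5 = 18.667 → 18.67 in.
M: 98 / 4.5 = 21.778 → 21.78 in.
L: 107 / 4.5 = 23.778 → 23.78 in.

S 18.67 inches; M 21.78 inches; L 23.78 inches.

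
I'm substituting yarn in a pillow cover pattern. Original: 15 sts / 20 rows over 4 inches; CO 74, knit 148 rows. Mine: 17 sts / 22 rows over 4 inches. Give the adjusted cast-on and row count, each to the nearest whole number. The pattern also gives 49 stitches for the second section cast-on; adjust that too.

Cast on 84 stitches; work 163 rows; second section cast-on 56 stitches.

Stitches: 74 × 17/15 = 83.87 → 84.
Rows: 148 × 22/20 = 162.80 → 163.
second section cast-on: 49 × 17/15 = 55.53 → 56.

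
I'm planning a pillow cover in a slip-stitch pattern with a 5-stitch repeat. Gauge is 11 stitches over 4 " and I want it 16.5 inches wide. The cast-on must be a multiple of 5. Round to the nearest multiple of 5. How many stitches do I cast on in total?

CO 45 sts.

11 / 4 = 2.75 sts per inch.
16.5 × 2.75 = 45.38 sts.
Nearest multiple of 5: 45.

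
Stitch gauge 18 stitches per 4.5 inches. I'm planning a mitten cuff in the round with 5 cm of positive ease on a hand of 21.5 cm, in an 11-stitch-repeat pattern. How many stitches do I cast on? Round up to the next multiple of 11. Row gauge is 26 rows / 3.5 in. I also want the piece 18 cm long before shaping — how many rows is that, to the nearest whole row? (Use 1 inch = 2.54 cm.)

Cast on 44 stitches; work 53 rows.

Finished = 21.5 + 5 = 26.5 cm.
26.5 cm × 1/2.54 = 10.43 inches.
18/4.5 = 4 sts per in; 10.43 × 4 = 41.73 sts.
Next multiple of 11 → 44.
18 cm = 7.09 inches; × 7.429 = 52.64 → 53 rows.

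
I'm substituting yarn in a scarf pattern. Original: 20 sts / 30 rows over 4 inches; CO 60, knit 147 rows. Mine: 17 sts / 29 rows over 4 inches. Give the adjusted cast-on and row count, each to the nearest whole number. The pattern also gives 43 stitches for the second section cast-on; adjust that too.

Cast on 51 stitches; work 142 rows; second section cast-on 37 stitches.

Stitches: 60 × 17/20 = 51.00 → 51.
Rows: 147 × 29/30 = 142.10 → 142.
second section cast-on: 43 × 17/20 = 36.55 → 37.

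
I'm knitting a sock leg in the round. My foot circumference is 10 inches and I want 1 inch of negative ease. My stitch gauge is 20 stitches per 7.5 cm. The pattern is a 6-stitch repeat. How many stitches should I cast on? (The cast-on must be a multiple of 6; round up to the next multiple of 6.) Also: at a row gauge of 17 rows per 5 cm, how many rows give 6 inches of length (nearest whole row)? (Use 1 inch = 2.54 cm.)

Cast on 66 stitches; work 52 rows.

Finished = 10 − 1 = 9 inches.
9 inches × 2.54 = 22.86 cm.
20/7.5 = 2.667 sts per cm; 22.86 × 2.667 = 60.96 sts.
Next multiple of 6 → 66.
6 inches = 15.24 cm; × 3.4 = 51.82 → 52 rows.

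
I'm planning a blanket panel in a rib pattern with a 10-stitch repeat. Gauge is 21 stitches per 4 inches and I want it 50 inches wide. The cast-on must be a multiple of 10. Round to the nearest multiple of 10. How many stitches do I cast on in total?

21 / 4 = 5.25 sts per inch.
50 × 5.25 = 262.50 sts.
Nearest multiple of 10: 260.

260 stitches.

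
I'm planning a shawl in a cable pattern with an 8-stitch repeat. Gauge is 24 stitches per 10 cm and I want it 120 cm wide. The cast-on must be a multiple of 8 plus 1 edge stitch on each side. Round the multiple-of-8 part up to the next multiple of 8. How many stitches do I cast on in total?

24 / 10 = 2.4 sts per cm.
120 × 2.4 = 288.00 sts.
Less 2 edge sts → 286.00 for the repeat.
Next multiple of 8: 288.
Add back 2 edge sts → 290.

290 stitches.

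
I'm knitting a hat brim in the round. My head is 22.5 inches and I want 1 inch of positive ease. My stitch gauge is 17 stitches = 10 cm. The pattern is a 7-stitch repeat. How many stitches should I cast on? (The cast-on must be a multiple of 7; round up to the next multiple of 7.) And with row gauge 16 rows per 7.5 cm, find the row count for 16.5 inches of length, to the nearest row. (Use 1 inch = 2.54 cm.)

Cast on 105 stitches; work 89 rows.

Finished = 22.5 + 1 = 23.5 inches.
23.5 inches × 2.54 = 59.69 cm.
17/10 = 1.7 sts per cm; 59.69 × 1.7 = 101.47 sts.
Next multiple of 7 → 105.
16.5 inches = 41.91 cm; × 2.133 = 89.41 → 89 rows.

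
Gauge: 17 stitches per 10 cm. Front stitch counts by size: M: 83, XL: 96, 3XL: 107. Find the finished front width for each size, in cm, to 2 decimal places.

17/10 = 1.7 sts per cm.
M: 83 / 1.7 = 48.824 → 48.82 cm.
XL: 96 / 1.7 = 56.471 → 56.47 cm.
3XL: 107 / 1.7 = 62.941 → 62.94 cm.

M 48.82 cm; XL 56.47 cm; 3XL 62.94 cm.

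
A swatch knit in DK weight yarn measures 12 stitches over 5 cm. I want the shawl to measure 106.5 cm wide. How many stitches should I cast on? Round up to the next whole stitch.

12 stitches / 5 cm = 2.4 stitches per cm.
106.5 × 2.4 = 255.60 stitches.
Round up → 256.

Cast on 256 stitches.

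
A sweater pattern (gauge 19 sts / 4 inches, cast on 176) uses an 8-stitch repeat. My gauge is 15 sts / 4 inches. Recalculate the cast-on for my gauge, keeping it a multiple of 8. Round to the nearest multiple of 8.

Cast on 136 stitches.

176 × 15 / 19 = 138.95.
Nearest multiple of 8: 136.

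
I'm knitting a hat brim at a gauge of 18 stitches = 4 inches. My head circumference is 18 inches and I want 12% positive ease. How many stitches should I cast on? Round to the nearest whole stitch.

Finished = 18 × 1.12 = 20.16 in.
18 / 4 = 4.5 sts per inch.
20.16 × 4.5 = 90.72 sts.
→ 91 sts.

91 stitches.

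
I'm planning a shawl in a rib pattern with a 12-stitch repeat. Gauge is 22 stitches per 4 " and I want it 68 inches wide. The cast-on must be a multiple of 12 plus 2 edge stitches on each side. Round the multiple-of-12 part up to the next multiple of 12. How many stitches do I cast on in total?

22 / 4 = 5.5 sts per inch.
68 × 5.5 = 374.00 sts.
Less 4 edge sts → 370.00 for the repeat.
Next multiple of 12: 372.
Add back 4 edge sts → 376.

CO 376 sts.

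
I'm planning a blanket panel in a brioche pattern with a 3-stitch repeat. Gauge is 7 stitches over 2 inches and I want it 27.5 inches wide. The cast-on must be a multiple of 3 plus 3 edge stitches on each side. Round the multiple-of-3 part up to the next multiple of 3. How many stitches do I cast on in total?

99 stitches.

7 / 2 = 3.5 sts per inch.
27.5 × 3.5 = 96.25 sts.
Less 6 edge sts → 90.25 for the repeat.
Next multiple of 3: 93.
Add back 6 edge sts → 99.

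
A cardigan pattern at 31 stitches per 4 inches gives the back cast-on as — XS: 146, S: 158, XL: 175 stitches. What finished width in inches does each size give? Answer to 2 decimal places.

XS 18.84 inches; S 20.39 inches; XL 22.58 inches.

31/4 = 7.75 sts per in.
XS: 146 / 7.75 = 18.839 → 18.84 in.
S: 158 / 7.75 = 20.387 → 20.39 in.
XL: 175 / 7.75 = 22.581 → 22.58 in.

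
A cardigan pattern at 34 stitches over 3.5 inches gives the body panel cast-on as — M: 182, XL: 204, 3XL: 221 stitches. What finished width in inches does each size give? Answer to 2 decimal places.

M 18.74 inches; XL 21.00 inches; 3XL 22.75 inches.

34/3.5 = 9.714 sts per in.
M: 182 / 9.714 = 18.735 → 18.74 in.
XL: 204 / 9.714 = 21.000 → 21.00 in.
3XL: 221 / 9.714 = 22.750 → 22.75 in.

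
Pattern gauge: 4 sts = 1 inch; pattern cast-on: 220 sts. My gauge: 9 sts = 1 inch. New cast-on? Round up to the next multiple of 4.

Scale factor = 9 / 4 = 2.250.
220 × 9 / 4 = 495.00 sts.
→ 496 sts.

CO 496 sts.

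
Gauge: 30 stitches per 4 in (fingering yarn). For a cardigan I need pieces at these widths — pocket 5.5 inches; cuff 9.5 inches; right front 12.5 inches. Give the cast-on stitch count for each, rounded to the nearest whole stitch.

pocket 41; cuff 71; right front 94.

Rate = 30/4 = 7.5 sts per in.
pocket: 5.5 × 7.5 = 41.25 → 41.
cuff: 9.5 × 7.5 = 71.25 → 71.
right front: 12.5 × 7.5 = 93.75 → 94.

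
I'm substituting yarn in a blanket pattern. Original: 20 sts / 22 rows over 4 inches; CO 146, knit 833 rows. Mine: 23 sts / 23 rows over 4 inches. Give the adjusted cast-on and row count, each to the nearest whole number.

Stitches: 146 × 23/20 = 167.90 → 168.
Rows: 833 × 23/22 = 870.86 → 871.

Cast on 168 stitches; work 871 rows.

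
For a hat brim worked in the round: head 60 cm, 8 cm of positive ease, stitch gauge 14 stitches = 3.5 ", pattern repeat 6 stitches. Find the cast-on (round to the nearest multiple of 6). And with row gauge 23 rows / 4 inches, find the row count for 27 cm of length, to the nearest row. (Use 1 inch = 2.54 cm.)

Cast on 108 stitches; work 61 rows.

Finished = 60 + 8 = 68 cm.
68 cm × 1/2.54 = 26.77 inches.
14/3.5 = 4 sts per in; 26.77 × 4 = 107.09 sts.
Nearest multiple of 6 → 108.
27 cm = 10.63 inches; × 5.75 = 61.12 → 61 rows.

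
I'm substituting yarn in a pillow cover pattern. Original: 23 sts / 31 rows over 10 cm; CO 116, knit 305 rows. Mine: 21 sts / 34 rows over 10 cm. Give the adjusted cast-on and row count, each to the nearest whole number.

Stitches: 116 × 21/23 = 105.91 → 106.
Rows: 305 × 34/31 = 334.52 → 335.

Cast on 106 stitches; work 335 rows.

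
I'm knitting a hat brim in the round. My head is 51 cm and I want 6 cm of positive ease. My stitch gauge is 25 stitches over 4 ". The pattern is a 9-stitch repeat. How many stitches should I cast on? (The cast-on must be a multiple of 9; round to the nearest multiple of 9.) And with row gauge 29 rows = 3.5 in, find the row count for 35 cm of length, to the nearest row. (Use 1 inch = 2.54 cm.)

Cast on 144 stitches; work 114 rows.

Finished = 51 + 6 = 57 cm.
57 cm × 1/2.54 = 22.44 inches.
25/4 = 6.25 sts per in; 22.44 × 6.25 = 140.26 sts.
Nearest multiple of 9 → 144.
35 cm = 13.78 inches; × 8.286 = 114.17 → 114 rows.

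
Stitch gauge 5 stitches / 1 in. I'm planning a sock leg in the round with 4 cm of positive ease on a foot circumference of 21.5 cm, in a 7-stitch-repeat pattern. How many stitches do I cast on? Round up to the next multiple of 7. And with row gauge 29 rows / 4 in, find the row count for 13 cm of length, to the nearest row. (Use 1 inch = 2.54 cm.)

Cast on 56 stitches; work 37 rows.

Finished = 21.5 + 4 = 25.5 cm.
25.5 cm × 1/2.54 = 10.04 inches.
5/1 = 5 sts per in; 10.04 × 5 = 50.20 sts.
Next multiple of 7 → 56.
13 cm = 5.12 inches; × 7.25 = 37.11 → 37 rows.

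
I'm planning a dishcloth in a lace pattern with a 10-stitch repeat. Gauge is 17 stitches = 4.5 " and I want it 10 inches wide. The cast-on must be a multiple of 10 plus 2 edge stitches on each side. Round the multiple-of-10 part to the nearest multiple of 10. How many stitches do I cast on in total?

17 / 4.5 = 3.778 sts per inch.
10 × 3.778 = 37.78 sts.
Less 4 edge sts → 33.78 for the repeat.
Nearest multiple of 10: 30.
Add back 4 edge sts → 34.

Cast on 34 stitches.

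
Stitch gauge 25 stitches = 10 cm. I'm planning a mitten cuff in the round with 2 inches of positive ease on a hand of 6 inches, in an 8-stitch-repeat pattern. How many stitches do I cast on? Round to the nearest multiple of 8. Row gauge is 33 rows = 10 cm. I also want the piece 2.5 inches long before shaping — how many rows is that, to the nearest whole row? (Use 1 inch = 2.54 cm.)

Cast on 48 stitches; work 21 rows.

Finished = 6 + 2 = 8 inches.
8 inches × 2.54 = 20.32 cm.
25/10 = 2.5 sts per cm; 20.32 × 2.5 = 50.80 sts.
Nearest multiple of 8 → 48.
2.5 inches = 6.35 cm; × 3.3 = 20.95 → 21 rows.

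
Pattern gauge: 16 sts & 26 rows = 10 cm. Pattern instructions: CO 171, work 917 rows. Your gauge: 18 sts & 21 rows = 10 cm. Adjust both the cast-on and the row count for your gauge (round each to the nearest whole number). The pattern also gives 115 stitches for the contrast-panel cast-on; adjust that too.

Stitches: 171 × 18/16 = 192.38 → 192.
Rows: 917 × 21/26 = 740.65 → 741.
contrast-panel cast-on: 115 × 18/16 = 129.38 → 129.

Cast on 192 stitches; work 741 rows; contrast-panel cast-on 129 stitches.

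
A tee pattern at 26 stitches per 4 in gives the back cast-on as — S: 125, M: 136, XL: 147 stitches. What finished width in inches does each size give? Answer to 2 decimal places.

S 19.23 inches; M 20.92 inches; XL 22.62 inches.

26/4 = 6.5 sts per in.
S: 125 / 6.5 = 19.231 → 19.23 in.
M: 136 / 6.5 = 20.923 → 20.92 in.
XL: 147 / 6.5 = 22.615 → 22.62 in.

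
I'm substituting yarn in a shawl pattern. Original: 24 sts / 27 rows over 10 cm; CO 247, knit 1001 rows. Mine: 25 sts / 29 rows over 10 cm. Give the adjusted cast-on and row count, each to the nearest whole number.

Stitches: 247 × 25/24 = 257.29 → 257.
Rows: 1001 × 29/27 = 1075.15 → 1075.

Cast on 257 stitches; work 1075 rows.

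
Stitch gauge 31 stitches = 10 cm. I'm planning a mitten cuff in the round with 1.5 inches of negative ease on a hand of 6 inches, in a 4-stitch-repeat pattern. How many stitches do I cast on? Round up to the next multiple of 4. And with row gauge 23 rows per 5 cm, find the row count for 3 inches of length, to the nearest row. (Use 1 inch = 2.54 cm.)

Cast on 36 stitches; work 35 rows.

Finished = 6 − 1.5 = 4.5 inches.
4.5 inches × 2.54 = 11.43 cm.
31/10 = 3.1 sts per cm; 11.43 × 3.1 = 35.43 sts.
Next multiple of 4 → 36.
3 inches = 7.62 cm; × 4.6 = 35.05 → 35 rows.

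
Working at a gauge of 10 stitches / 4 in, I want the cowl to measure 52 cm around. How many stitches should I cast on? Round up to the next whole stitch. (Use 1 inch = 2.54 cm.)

52 cm = 20.47 in.
10 stitches / 4 in = 2.5 stitches per inch.
20.47 × 2.5 = 51.18 stitches.
Round up → 52.

52 stitches.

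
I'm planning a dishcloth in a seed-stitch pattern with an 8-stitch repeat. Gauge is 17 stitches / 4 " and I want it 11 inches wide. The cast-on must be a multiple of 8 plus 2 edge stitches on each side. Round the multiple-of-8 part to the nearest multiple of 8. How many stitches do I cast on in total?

Cast on 44 stitches.

17 / 4 = 4.25 sts per inch.
11 × 4.25 = 46.75 sts.
Less 4 edge sts → 42.75 for the repeat.
Nearest multiple of 8: 40.
Add back 4 edge sts → 44.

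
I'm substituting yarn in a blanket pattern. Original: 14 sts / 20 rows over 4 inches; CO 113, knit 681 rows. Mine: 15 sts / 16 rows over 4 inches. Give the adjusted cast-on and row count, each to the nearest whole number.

Stitches: 113 × 15/14 = 121.07 → 121.
Rows: 681 × 16/20 = 544.80 → 545.

Cast on 121 stitches; work 545 rows.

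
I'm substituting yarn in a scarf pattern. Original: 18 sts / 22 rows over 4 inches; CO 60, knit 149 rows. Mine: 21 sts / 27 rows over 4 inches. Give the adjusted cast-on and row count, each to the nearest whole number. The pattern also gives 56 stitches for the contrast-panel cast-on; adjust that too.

Stitches: 60 × 21/18 = 70.00 → 70.
Rows: 149 × 27/22 = 182.86 → 183.
contrast-panel cast-on: 56 × 21/18 = 65.33 → 65.

Cast on 70 stitches; work 183 rows; contrast-panel cast-on 65 stitches.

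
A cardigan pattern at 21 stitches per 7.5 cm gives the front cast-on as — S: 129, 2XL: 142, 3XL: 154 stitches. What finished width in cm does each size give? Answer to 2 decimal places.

21/7.5 = 2.8 sts per cm.
S: 129 / 2.8 = 46.071 → 46.07 cm.
2XL: 142 / 2.8 = 50.714 → 50.71 cm.
3XL: 154 / 2.8 = 55.000 → 55.00 cm.

S 46.07 cm; 2XL 50.71 cm; 3XL 55.00 cm.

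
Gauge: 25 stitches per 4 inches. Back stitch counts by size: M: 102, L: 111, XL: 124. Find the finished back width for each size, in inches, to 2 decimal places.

M 16.32 inches; L 17.76 inches; XL 19.84 inches.

25/4 = 6.25 sts per in.
M: 102 / 6.25 = 16.320 → 16.32 in.
L: 111 / 6.25 = 17.760 → 17.76 in.
XL: 124 / 6.25 = 19.840 → 19.84 in.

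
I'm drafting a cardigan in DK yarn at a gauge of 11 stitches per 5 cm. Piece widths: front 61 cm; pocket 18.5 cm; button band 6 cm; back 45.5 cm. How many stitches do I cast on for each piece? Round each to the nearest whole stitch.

front 134; pocket 41; button band 13; back 100.

Rate = 11/5 = 2.2 sts per cm.
front: 61 × 2.2 = 134.20 → 134.
pocket: 18.5 × 2.2 = 40.70 → 41.
button band: 6 × 2.2 = 13.20 → 13.
back: 45.5 × 2.2 = 100.10 → 100.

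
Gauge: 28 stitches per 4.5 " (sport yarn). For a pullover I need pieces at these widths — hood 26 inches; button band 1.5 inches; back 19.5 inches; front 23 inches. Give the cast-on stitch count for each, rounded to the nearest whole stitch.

Rate = 28/4.5 = 6.222 sts per in.
hood: 26 × 6.222 = 161.78 → 162.
button band: 1.5 × 6.222 = 9.33 → 9.
back: 19.5 × 6.222 = 121.33 → 121.
front: 23 × 6.222 = 143.11 → 143.

hood 162; button band 9; back 121; front 143.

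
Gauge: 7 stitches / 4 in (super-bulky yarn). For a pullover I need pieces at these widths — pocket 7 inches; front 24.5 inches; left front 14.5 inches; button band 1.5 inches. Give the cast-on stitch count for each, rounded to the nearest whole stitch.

Rate = 7/4 = 1.75 sts per in.
pocket: 7 × 1.75 = 12.25 → 12.
front: 24.5 × 1.75 = 42.88 → 43.
left front: 14.5 × 1.75 = 25.38 → 25.
button band: 1.5 × 1.75 = 2.62 → 3.

pocket 12; front 43; left front 25; button band 3.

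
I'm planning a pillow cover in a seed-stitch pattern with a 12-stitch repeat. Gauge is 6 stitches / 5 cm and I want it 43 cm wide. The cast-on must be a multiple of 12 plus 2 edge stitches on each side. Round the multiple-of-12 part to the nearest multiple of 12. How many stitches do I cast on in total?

6 / 5 = 1.2 sts per cm.
43 × 1.2 = 51.60 sts.
Less 4 edge sts → 47.60 for the repeat.
Nearest multiple of 12: 48.
Add back 4 edge sts → 52.

52 stitches.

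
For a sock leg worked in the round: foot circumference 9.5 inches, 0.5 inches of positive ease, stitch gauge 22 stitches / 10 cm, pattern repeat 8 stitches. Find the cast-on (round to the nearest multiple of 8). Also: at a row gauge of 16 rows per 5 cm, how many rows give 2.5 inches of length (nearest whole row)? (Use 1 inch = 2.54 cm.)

Cast on 56 stitches; work 20 rows.

Finished = 9.5 + 0.5 = 10 inches.
10 inches × 2.54 = 25.40 cm.
22/10 = 2.2 sts per cm; 25.40 × 2.2 = 55.88 sts.
Nearest multiple of 8 → 56.
2.5 inches = 6.35 cm; × 3.2 = 20.32 → 20 rows.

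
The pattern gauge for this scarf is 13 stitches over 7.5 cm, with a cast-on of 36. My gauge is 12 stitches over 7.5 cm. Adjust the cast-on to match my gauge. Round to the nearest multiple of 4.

Cast on 32 stitches.

Scale factor = 12 / 13 = 0.923.
36 × 12 / 13 = 33.23 sts.
→ 32 sts.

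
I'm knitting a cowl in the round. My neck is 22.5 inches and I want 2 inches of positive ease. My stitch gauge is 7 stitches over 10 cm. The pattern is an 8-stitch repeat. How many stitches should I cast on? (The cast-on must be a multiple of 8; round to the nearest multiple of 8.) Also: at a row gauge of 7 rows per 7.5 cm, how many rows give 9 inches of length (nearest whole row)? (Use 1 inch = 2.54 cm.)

Cast on 40 stitches; work 21 rows.

Finished = 22.5 + 2 = 24.5 inches.
24.5 inches × 2.54 = 62.23 cm.
7/10 = 0.7 sts per cm; 62.23 × 0.7 = 43.56 sts.
Nearest multiple of 8 → 40.
9 inches = 22.86 cm; × 0.933 = 21.34 → 21 rows.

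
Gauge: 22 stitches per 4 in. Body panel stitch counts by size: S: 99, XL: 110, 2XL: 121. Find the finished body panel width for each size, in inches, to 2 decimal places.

22/4 = 5.5 sts per in.
S: 99 / 5.5 = 18.000 → 18.00 in.
XL: 110 / 5.5 = 20.000 → 20.00 in.
2XL: 121 / 5.5 = 22.000 → 22.00 in.

S 18.00 inches; XL 20.00 inches; 2XL 22.00 inches.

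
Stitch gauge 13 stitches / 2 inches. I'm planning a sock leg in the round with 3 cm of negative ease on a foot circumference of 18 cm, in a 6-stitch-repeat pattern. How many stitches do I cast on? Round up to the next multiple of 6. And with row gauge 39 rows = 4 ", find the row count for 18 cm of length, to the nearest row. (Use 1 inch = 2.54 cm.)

Cast on 42 stitches; work 69 rows.

Finished = 18 − 3 = 15 cm.
15 cm × 1/2.54 = 5.91 inches.
13/2 = 6.5 sts per in; 5.91 × 6.5 = 38.39 sts.
Next multiple of 6 → 42.
18 cm = 7.09 inches; × 9.75 = 69.09 → 69 rows.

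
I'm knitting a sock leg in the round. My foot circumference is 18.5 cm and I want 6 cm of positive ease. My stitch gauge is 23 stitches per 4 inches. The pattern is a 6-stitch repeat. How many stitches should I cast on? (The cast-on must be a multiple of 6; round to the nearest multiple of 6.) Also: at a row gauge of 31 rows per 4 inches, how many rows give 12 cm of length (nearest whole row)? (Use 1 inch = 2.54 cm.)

Finished = 18.5 + 6 = 24.5 cm.
24.5 cm × 1/2.54 = 9.65 inches.
23/4 = 5.75 sts per in; 9.65 × 5.75 = 55.46 sts.
Nearest multiple of 6 → 54.
12 cm = 4.72 inches; × 7.75 = 36.61 → 37 rows.

Cast on 54 stitches; work 37 rows.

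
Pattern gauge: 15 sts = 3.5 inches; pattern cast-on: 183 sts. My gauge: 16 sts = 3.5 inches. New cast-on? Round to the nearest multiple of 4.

Cast on 196 stitches.

Scale factor = 16 / 15 = 1.067.
183 × 16 / 15 = 195.20 sts.
→ 196 sts.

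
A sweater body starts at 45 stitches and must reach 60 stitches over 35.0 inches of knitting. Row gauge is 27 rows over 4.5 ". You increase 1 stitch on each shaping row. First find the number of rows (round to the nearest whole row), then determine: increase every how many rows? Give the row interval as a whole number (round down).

Rows = 35.0 × 6 = 210.0 → 210 rows.
Stitches to add: 15 → 15 shaping rows (at 1 st each).
210 / 15 = 14.00 → every 14 rows.

Increase every 14th row.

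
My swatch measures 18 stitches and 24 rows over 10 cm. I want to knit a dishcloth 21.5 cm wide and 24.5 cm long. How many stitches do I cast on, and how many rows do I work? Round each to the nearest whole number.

Stitch gauge = 18/10 = 1.8 sts/cm; 21.5 × 1.8 = 38.70 → 39 sts.
Row gauge = 24/10 = 2.4 rows/cm; 24.5 × 2.4 = 58.80 → 59 rows.

Cast on 39 stitches and work 59 rows.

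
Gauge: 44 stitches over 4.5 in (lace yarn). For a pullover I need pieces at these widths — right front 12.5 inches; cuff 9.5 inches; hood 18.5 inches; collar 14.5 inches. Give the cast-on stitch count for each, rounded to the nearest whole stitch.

right front 122; cuff 93; hood 181; collar 142.

Rate = 44/4.5 = 9.778 sts per in.
right front: 12.5 × 9.778 = 122.22 → 122.
cuff: 9.5 × 9.778 = 92.89 → 93.
hood: 18.5 × 9.778 = 180.89 → 181.
collar: 14.5 × 9.778 = 141.78 → 142.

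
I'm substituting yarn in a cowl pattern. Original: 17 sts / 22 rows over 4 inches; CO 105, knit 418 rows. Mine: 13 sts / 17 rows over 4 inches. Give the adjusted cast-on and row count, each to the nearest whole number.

Stitches: 105 × 13/17 = 80.29 → 80.
Rows: 418 × 17/22 = 323.00 → 323.

Cast on 80 stitches; work 323 rows.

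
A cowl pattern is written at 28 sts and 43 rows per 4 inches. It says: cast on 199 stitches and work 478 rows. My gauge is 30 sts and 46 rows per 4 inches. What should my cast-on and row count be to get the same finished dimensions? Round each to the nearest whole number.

Cast on 213 stitches; work 511 rows.

Stitches: 199 × 30/28 = 213.21 → 213.
Rows: 478 × 46/43 = 511.35 → 511.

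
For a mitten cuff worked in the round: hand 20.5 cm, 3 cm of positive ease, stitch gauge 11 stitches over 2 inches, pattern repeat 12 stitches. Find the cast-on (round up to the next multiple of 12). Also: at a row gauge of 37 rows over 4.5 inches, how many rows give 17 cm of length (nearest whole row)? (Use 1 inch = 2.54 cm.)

Cast on 60 stitches; work 55 rows.

Finished = 20.5 + 3 = 23.5 cm.
23.5 cm × 1/2.54 = 9.25 inches.
11/2 = 5.5 sts per in; 9.25 × 5.5 = 50.89 sts.
Next multiple of 12 → 60.
17 cm = 6.69 inches; × 8.222 = 55.03 → 55 rows.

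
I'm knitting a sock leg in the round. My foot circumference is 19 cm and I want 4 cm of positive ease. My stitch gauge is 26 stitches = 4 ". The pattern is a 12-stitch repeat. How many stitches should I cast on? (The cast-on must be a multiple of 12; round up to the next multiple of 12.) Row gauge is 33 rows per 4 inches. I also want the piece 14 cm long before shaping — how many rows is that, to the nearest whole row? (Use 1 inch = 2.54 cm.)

Finished = 19 + 4 = 23 cm.
23 cm × 1/2.54 = 9.06 inches.
26/4 = 6.5 sts per in; 9.06 × 6.5 = 58.86 sts.
Next multiple of 12 → 60.
14 cm = 5.51 inches; × 8.25 = 45.47 → 45 rows.

Cast on 60 stitches; work 45 rows.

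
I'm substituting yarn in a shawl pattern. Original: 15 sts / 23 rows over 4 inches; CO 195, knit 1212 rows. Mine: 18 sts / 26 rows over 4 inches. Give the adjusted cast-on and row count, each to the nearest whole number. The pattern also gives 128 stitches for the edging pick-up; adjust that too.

Cast on 234 stitches; work 1370 rows; edging pick-up 154 stitches.

Stitches: 195 × 18/15 = 234.00 → 234.
Rows: 1212 × 26/23 = 1370.09 → 1370.
edging pick-up: 128 × 18/15 = 153.60 → 154.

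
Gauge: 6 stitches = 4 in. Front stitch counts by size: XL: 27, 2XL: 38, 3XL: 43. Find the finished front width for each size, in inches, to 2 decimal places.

6/4 = 1.5 sts per in.
XL: 27 / 1.5 = 18.000 → 18.00 in.
2XL: 38 / 1.5 = 25.333 → 25.33 in.
3XL: 43 / 1.5 = 28.667 → 28.67 in.

XL 18.00 inches; 2XL 25.33 inches; 3XL 28.67 inches.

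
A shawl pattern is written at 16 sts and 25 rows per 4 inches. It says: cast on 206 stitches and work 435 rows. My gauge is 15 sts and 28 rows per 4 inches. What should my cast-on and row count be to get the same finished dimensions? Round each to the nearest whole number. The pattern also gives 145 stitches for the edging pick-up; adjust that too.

Cast on 193 stitches; work 487 rows; edging pick-up 136 stitches.

Stitches: 206 × 15/16 = 193.12 → 193.
Rows: 435 × 28/25 = 487.20 → 487.
edging pick-up: 145 × 15/16 = 135.94 → 136.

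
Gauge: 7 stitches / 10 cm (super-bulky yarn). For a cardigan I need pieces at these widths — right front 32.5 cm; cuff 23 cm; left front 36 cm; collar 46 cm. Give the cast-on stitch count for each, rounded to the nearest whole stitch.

right front 23; cuff 16; left front 25; collar 32.

Rate = 7/10 = 0.7 sts per cm.
right front: 32.5 × 0.7 = 22.75 → 23.
cuff: 23 × 0.7 = 16.10 → 16.
left front: 36 × 0.7 = 25.20 → 25.
collar: 46 × 0.7 = 32.20 → 32.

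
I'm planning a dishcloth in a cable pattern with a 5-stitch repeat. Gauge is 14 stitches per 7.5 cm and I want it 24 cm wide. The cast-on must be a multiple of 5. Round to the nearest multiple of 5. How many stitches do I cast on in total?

CO 45 sts.

14 / 7.5 = 1.867 sts per cm.
24 × 1.867 = 44.80 sts.
Nearest multiple of 5: 45.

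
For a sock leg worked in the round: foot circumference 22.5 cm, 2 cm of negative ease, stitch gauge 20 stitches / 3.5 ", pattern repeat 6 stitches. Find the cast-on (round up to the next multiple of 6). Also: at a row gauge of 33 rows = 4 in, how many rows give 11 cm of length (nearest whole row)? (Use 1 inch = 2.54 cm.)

Cast on 48 stitches; work 36 rows.

Finished = 22.5 − 2 = 20.5 cm.
20.5 cm × 1/2.54 = 8.07 inches.
20/3.5 = 5.714 sts per in; 8.07 × 5.714 = 46.12 sts.
Next multiple of 6 → 48.
11 cm = 4.33 inches; × 8.25 = 35.73 → 36 rows.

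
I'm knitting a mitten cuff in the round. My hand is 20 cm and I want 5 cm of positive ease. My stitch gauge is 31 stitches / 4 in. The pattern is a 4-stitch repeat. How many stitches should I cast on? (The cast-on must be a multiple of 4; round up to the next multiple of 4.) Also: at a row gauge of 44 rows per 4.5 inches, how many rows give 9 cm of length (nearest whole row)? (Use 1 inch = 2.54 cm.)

Finished = 20 + 5 = 25 cm.
25 cm × 1/2.54 = 9.84 inches.
31/4 = 7.75 sts per in; 9.84 × 7.75 = 76.28 sts.
Next multiple of 4 → 80.
9 cm = 3.54 inches; × 9.778 = 34.65 → 35 rows.

Cast on 80 stitches; work 35 rows.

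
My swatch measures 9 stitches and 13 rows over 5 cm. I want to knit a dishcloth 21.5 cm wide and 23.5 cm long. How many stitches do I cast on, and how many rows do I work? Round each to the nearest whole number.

Stitch gauge = 9/5 = 1.8 sts/cm; 21.5 × 1.8 = 38.70 → 39 sts.
Row gauge = 13/5 = 2.6 rows/cm; 23.5 × 2.6 = 61.10 → 61 rows.

Cast on 39 stitches and work 61 rows.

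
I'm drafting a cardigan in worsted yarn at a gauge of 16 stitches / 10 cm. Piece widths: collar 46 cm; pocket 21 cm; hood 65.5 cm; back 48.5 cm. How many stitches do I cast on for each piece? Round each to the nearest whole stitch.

Rate = 16/10 = 1.6 sts per cm.
collar: 46 × 1.6 = 73.60 → 74.
pocket: 21 × 1.6 = 33.60 → 34.
hood: 65.5 × 1.6 = 104.80 → 105.
back: 48.5 × 1.6 = 77.60 → 78.

collar 74; pocket 34; hood 105; back 78.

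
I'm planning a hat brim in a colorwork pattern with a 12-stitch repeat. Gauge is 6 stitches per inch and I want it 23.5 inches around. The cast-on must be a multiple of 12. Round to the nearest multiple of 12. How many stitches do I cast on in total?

CO 144 sts.

6 / 1 = 6 sts per inch.
23.5 × 6 = 141.00 sts.
Nearest multiple of 12: 144.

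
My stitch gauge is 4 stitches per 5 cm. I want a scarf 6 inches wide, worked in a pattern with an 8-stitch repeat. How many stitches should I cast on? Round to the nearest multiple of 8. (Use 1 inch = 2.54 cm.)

6 in = 6 × 2.54 = 15.24 cm.
4 / 5 = 0.8 sts/cm.
15.24 × 0.8 = 12.19 sts.
→ 16.

16 stitches.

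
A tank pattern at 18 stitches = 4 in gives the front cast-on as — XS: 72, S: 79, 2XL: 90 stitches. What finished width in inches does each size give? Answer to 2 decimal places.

XS 16.00 inches; S 17.56 inches; 2XL 20.00 inches.

18/4 = 4.5 sts per in.
XS: 72 / 4.5 = 16.000 → 16.00 in.
S: 79 / 4.5 = 17.556 → 17.56 in.
2XL: 90 / 4.5 = 20.000 → 20.00 in.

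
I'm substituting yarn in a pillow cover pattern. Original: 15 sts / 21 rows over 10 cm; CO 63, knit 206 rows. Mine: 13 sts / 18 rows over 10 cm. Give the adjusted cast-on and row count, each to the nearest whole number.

Stitches: 63 × 13/15 = 54.60 → 55.
Rows: 206 × 18/21 = 176.57 → 177.

Cast on 55 stitches; work 177 rows.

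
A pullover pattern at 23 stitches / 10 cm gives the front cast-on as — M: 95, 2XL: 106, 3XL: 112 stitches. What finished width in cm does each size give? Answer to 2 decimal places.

M 41.30 cm; 2XL 46.09 cm; 3XL 48.70 cm.

23/10 = 2.3 sts per cm.
M: 95 / 2.3 = 41.304 → 41.30 cm.
2XL: 106 / 2.3 = 46.087 → 46.09 cm.
3XL: 112 / 2.3 = 48.696 → 48.70 cm.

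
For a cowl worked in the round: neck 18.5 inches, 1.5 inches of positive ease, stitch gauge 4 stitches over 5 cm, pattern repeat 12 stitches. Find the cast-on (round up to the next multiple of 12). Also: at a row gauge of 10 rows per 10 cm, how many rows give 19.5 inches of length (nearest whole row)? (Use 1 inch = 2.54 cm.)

Cast on 48 stitches; work 50 rows.

Finished = 18.5 + 1.5 = 20 inches.
20 inches × 2.54 = 50.80 cm.
4/5 = 0.8 sts per cm; 50.80 × 0.8 = 40.64 sts.
Next multiple of 12 → 48.
19.5 inches = 49.53 cm; × 1 = 49.53 → 50 rows.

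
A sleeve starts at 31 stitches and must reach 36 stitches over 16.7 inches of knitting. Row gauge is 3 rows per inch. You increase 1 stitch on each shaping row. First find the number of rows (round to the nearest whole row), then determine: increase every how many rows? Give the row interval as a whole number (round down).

Rows = 16.7 × 3 = 50.1 → 50 rows.
Stitches to add: 5 → 5 shaping rows (at 1 st each).
50 / 5 = 10.00 → every 10 rows.

Increase every 10th row.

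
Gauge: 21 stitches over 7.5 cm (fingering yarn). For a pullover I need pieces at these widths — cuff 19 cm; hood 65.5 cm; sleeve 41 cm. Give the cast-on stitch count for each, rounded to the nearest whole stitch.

cuff 53; hood 183; sleeve 115.

Rate = 21/7.5 = 2.8 sts per cm.
cuff: 19 × 2.8 = 53.20 → 53.
hood: 65.5 × 2.8 = 183.40 → 183.
sleeve: 41 × 2.8 = 114.80 → 115.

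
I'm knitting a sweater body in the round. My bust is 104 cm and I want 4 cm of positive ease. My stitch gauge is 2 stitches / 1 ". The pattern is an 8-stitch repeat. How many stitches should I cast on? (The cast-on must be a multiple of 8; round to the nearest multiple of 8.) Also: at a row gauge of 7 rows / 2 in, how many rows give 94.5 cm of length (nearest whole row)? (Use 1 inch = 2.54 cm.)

Cast on 88 stitches; work 130 rows.

Finished = 104 + 4 = 108 cm.
108 cm × 1/2.54 = 42.52 inches.
2/1 = 2 sts per in; 42.52 × 2 = 85.04 sts.
Nearest multiple of 8 → 88.
94.5 cm = 37.20 inches; × 3.5 = 130.22 → 130 rows.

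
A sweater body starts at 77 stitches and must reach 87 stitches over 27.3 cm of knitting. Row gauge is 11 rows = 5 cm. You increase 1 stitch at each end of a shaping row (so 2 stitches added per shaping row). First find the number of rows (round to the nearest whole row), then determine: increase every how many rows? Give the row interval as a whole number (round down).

Increase every 12th row.

Rows = 27.3 × 2.2 = 60.1 → 60 rows.
Stitches to add: 10 → 5 shaping rows (at 2 st each).
60 / 5 = 12.00 → every 12 rows.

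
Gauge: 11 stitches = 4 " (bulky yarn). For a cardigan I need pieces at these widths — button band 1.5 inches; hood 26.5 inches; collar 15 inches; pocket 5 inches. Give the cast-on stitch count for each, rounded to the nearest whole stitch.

button band 4; hood 73; collar 41; pocket 14.

Rate = 11/4 = 2.75 sts per in.
button band: 1.5 × 2.75 = 4.12 → 4.
hood: 26.5 × 2.75 = 72.88 → 73.
collar: 15 × 2.75 = 41.25 → 41.
pocket: 5 × 2.75 = 13.75 → 14.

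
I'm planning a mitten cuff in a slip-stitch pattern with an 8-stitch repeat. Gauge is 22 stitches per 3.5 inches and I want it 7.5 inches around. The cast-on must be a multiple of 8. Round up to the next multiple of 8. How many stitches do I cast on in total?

48 stitches.

22 / 3.5 = 6.286 sts per inch.
7.5 × 6.286 = 47.14 sts.
Next multiple of 8: 48.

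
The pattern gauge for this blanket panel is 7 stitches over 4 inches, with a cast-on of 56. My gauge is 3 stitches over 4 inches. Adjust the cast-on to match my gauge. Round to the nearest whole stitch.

Scale factor = 3 / 7 = 0.429.
56 × 3 / 7 = 24.00 sts.

24 stitches.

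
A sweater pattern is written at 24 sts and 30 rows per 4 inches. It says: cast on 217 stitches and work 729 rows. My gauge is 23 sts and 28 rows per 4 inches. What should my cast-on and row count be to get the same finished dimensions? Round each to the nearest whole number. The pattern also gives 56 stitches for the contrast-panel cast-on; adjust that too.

Stitches: 217 × 23/24 = 207.96 → 208.
Rows: 729 × 28/30 = 680.40 → 680.
contrast-panel cast-on: 56 × 23/24 = 53.67 → 54.

Cast on 208 stitches; work 680 rows; contrast-panel cast-on 54 stitches.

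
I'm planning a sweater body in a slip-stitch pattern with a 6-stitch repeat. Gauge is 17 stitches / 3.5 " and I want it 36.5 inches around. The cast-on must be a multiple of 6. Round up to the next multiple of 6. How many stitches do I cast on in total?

17 / 3.5 = 4.857 sts per inch.
36.5 × 4.857 = 177.29 sts.
Next multiple of 6: 180.

180 stitches.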